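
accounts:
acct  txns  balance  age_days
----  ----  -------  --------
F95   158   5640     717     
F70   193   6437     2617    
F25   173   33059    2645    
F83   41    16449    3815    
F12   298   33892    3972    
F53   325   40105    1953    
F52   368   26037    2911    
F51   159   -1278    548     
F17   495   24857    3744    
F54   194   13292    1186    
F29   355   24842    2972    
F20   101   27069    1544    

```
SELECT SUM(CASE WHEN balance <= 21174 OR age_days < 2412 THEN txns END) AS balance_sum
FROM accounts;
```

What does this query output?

1171

acct=F95: ✓ → 158
acct=F70: ✓ → 193
acct=F25: ✗
acct=F83: ✓ → 41
acct=F12: ✗
acct=F53: ✓ → 325
acct=F52: ✗
acct=F51: ✓ → 159
acct=F17: ✗
acct=F54: ✓ → 194
acct=F29: ✗
acct=F20: ✓ → 101
balance_sum = 158 + 193 + 41 + 325 + 159 + 194 + 101 = 1171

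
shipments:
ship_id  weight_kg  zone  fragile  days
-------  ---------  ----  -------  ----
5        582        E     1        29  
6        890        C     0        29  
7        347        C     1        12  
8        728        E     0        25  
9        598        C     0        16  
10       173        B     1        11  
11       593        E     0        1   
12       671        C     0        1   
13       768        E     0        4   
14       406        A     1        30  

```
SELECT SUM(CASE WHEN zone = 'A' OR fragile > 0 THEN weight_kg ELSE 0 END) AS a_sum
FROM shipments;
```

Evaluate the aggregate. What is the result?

ship_id=5: ✓ → 582
ship_id=6: ✗
ship_id=7: ✓ → 347
ship_id=8: ✗
ship_id=9: ✗
ship_id=10: ✓ → 173
ship_id=11: ✗
ship_id=12: ✗
ship_id=13: ✗
ship_id=14: ✓ → 406
a_sum = 582 + 347 + 173 + 406 = 1508

1508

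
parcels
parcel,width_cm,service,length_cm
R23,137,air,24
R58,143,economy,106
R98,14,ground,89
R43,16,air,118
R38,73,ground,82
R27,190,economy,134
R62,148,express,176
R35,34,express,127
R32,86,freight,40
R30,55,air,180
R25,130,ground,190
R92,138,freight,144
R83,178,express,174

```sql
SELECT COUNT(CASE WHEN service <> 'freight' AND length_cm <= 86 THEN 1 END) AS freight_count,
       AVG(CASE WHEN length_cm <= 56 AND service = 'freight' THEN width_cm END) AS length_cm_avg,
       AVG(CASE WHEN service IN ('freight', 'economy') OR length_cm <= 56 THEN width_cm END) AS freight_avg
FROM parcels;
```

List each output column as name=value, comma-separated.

freight_count=2, length_cm_avg=86, freight_avg=138.8

[freight_count: service <> 'freight' AND length_cm <= 86]
parcel=R23: ✓ → 1
parcel=R58: ✗
parcel=R98: ✗
parcel=R43: ✗
parcel=R38: ✓ → 1
parcel=R27: ✗
parcel=R62: ✗
parcel=R35: ✗
parcel=R32: ✗
parcel=R30: ✗
parcel=R25: ✗
parcel=R92: ✗
parcel=R83: ✗
freight_count = COUNT(1, 1) = 2
—
[length_cm_avg: length_cm <= 56 AND service = 'freight']
parcel=R23: ✗
parcel=R58: ✗
parcel=R98: ✗
parcel=R43: ✗
parcel=R38: ✗
parcel=R27: ✗
parcel=R62: ✗
parcel=R35: ✗
parcel=R32: ✓ → 86
parcel=R30: ✗
parcel=R25: ✗
parcel=R92: ✗
parcel=R83: ✗
length_cm_avg = 86
—
[freight_avg: service IN ('freight', 'economy') OR length_cm <= 56]
parcel=R23: ✓ → 137
parcel=R58: ✓ → 143
parcel=R98: ✗
parcel=R43: ✗
parcel=R38: ✗
parcel=R27: ✓ → 190
parcel=R62: ✗
parcel=R35: ✗
parcel=R32: ✓ → 86
parcel=R30: ✗
parcel=R25: ✗
parcel=R92: ✓ → 138
parcel=R83: ✗
freight_avg = (137 + 143 + 190 + 86 + 138) / 5 = 138.8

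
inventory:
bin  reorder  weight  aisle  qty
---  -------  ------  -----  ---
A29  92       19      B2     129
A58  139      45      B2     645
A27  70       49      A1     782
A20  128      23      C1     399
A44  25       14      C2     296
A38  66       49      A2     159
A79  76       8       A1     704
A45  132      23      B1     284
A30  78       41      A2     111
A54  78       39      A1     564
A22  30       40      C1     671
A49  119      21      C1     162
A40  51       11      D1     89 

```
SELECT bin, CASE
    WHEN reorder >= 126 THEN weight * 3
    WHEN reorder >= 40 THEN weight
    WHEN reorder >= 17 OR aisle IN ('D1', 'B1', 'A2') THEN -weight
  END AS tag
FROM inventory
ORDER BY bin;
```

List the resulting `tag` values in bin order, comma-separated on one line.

69, -40, 49, 19, 41, 49, 11, -14, 69, 21, 39, 135, 8

bin=A20: reorder >= 126 → 69
bin=A22: reorder >= 17 OR aisle IN ('D1', 'B1', 'A2') → -40
bin=A27: reorder >= 40 → 49
bin=A29: reorder >= 40 → 19
bin=A30: reorder >= 40 → 41
bin=A38: reorder >= 40 → 49
bin=A40: reorder >= 40 → 11
bin=A44: reorder >= 17 OR aisle IN ('D1', 'B1', 'A2') → -14
bin=A45: reorder >= 126 → 69
bin=A49: reorder >= 40 → 21
bin=A54: reorder >= 40 → 39
bin=A58: reorder >= 126 → 135
bin=A79: reorder >= 40 → 8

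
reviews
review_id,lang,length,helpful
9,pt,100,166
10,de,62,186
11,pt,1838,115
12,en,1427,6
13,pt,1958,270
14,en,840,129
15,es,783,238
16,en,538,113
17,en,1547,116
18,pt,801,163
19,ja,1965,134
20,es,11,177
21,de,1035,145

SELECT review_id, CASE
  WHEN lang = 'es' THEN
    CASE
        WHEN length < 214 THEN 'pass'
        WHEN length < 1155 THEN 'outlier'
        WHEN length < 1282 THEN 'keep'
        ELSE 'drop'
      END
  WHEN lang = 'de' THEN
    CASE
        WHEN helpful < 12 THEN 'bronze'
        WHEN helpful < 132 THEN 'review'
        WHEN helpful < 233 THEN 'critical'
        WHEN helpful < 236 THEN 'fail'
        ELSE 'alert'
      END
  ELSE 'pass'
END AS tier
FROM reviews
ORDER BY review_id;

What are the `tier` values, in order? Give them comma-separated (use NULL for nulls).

pass, critical, pass, pass, pass, pass, outlier, pass, pass, pass, pass, pass, critical

review_id=9: lang='pt' → outer ELSE → pass
review_id=10: lang='de' → inner[helpful < 233] → critical
review_id=11: lang='pt' → outer ELSE → pass
review_id=12: lang='en' → outer ELSE → pass
review_id=13: lang='pt' → outer ELSE → pass
review_id=14: lang='en' → outer ELSE → pass
review_id=15: lang='es' → inner[length < 1155] → outlier
review_id=16: lang='en' → outer ELSE → pass
review_id=17: lang='en' → outer ELSE → pass
review_id=18: lang='pt' → outer ELSE → pass
review_id=19: lang='ja' → outer ELSE → pass
review_id=20: lang='es' → inner[length < 214] → pass
review_id=21: lang='de' → inner[helpful < 233] → critical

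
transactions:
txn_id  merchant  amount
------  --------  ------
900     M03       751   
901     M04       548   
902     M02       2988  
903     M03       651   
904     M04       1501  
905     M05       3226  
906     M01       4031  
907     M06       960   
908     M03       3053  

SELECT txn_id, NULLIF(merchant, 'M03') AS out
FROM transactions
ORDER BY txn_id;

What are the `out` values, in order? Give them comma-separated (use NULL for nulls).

NULL, M04, M02, NULL, M04, M05, M01, M06, NULL

txn_id=900: merchant=M03 vs M03: equal → NULL
txn_id=901: merchant=M04 vs M03: differ → M04
txn_id=902: merchant=M02 vs M03: differ → M02
txn_id=903: merchant=M03 vs M03: equal → NULL
txn_id=904: merchant=M04 vs M03: differ → M04
txn_id=905: merchant=M05 vs M03: differ → M05
txn_id=906: merchant=M01 vs M03: differ → M01
txn_id=907: merchant=M06 vs M03: differ → M06
txn_id=908: merchant=M03 vs M03: equal → NULL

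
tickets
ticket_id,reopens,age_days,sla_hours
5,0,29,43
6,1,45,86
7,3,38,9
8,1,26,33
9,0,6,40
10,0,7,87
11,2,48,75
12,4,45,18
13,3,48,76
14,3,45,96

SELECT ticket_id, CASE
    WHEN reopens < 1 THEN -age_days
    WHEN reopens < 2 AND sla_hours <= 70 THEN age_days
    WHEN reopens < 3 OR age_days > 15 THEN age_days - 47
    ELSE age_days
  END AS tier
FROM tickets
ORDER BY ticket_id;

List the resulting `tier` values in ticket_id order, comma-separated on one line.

ticket_id=5: reopens < 1 → -29
ticket_id=6: reopens < 3 OR age_days > 15 → -2
ticket_id=7: reopens < 3 OR age_days > 15 → -9
ticket_id=8: reopens < 2 AND sla_hours <= 70 → 26
ticket_id=9: reopens < 1 → -6
ticket_id=10: reopens < 1 → -7
ticket_id=11: reopens < 3 OR age_days > 15 → 1
ticket_id=12: reopens < 3 OR age_days > 15 → -2
ticket_id=13: reopens < 3 OR age_days > 15 → 1
ticket_id=14: reopens < 3 OR age_days > 15 → -2

-29, -2, -9, 26, -6, -7, 1, -2, 1, -2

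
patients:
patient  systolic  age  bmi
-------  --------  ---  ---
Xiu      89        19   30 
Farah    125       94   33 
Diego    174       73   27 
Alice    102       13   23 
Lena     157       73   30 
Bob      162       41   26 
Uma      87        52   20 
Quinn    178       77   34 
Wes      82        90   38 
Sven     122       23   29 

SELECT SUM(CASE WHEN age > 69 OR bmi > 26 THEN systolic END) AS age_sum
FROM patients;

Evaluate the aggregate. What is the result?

927

patient=Xiu: ✓ → 89
patient=Farah: ✓ → 125
patient=Diego: ✓ → 174
patient=Alice: ✗
patient=Lena: ✓ → 157
patient=Bob: ✗
patient=Uma: ✗
patient=Quinn: ✓ → 178
patient=Wes: ✓ → 82
patient=Sven: ✓ → 122
age_sum = 89 + 125 + 174 + 157 + 178 + 82 + 122 = 927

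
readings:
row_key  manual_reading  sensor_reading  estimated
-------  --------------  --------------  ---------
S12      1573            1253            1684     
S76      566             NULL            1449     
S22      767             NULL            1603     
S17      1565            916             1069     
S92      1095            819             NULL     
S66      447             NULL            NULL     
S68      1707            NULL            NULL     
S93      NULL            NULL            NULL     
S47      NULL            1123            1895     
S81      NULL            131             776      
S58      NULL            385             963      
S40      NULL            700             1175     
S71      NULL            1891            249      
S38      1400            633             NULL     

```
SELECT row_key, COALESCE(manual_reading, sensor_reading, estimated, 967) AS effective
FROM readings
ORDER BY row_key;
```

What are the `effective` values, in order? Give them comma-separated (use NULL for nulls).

1573, 1565, 767, 1400, 700, 1123, 385, 447, 1707, 1891, 566, 131, 1095, 967

row_key=S12: manual_reading=1573 → 1573
row_key=S17: manual_reading=1565 → 1565
row_key=S22: manual_reading=767 → 767
row_key=S38: manual_reading=1400 → 1400
row_key=S40: manual_reading=NULL, sensor_reading=700 → 700
row_key=S47: manual_reading=NULL, sensor_reading=1123 → 1123
row_key=S58: manual_reading=NULL, sensor_reading=385 → 385
row_key=S66: manual_reading=447 → 447
row_key=S68: manual_reading=1707 → 1707
row_key=S71: manual_reading=NULL, sensor_reading=1891 → 1891
row_key=S76: manual_reading=566 → 566
row_key=S81: manual_reading=NULL, sensor_reading=131 → 131
row_key=S92: manual_reading=1095 → 1095
row_key=S93: manual_reading=NULL, sensor_reading=NULL, estimated=NULL, → literal 967 → 967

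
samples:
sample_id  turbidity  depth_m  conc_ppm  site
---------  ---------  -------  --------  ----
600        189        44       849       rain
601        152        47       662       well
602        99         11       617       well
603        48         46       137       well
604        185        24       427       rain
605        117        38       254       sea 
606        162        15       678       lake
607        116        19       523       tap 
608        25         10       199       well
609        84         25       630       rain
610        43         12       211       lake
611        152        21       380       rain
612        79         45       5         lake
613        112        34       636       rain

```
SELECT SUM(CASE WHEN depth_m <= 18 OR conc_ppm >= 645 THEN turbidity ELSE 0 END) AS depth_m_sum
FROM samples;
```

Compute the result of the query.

670

sample_id=600: ✓ → 189
sample_id=601: ✓ → 152
sample_id=602: ✓ → 99
sample_id=603: ✗
sample_id=604: ✗
sample_id=605: ✗
sample_id=606: ✓ → 162
sample_id=607: ✗
sample_id=608: ✓ → 25
sample_id=609: ✗
sample_id=610: ✓ → 43
sample_id=611: ✗
sample_id=612: ✗
sample_id=613: ✗
depth_m_sum = 189 + 152 + 99 + 162 + 25 + 43 = 670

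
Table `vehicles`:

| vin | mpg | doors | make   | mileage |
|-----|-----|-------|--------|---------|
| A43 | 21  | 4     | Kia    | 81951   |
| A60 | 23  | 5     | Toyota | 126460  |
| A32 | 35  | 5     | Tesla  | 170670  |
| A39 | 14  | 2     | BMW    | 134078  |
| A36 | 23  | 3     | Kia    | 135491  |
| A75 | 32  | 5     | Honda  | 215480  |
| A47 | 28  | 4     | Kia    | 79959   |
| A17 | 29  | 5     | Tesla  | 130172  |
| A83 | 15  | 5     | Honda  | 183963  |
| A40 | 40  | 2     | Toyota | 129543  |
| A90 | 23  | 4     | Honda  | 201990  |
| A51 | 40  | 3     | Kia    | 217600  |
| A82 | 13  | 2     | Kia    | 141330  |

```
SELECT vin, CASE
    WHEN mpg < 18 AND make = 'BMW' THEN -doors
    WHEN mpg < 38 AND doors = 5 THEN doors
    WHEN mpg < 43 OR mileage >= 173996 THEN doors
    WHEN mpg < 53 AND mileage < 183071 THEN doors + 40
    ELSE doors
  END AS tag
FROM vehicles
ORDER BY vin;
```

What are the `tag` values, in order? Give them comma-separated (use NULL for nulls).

vin=A17: mpg < 38 AND doors = 5 → 5
vin=A32: mpg < 38 AND doors = 5 → 5
vin=A36: mpg < 43 OR mileage >= 173996 → 3
vin=A39: mpg < 18 AND make = 'BMW' → -2
vin=A40: mpg < 43 OR mileage >= 173996 → 2
vin=A43: mpg < 43 OR mileage >= 173996 → 4
vin=A47: mpg < 43 OR mileage >= 173996 → 4
vin=A51: mpg < 43 OR mileage >= 173996 → 3
vin=A60: mpg < 38 AND doors = 5 → 5
vin=A75: mpg < 38 AND doors = 5 → 5
vin=A82: mpg < 43 OR mileage >= 173996 → 2
vin=A83: mpg < 38 AND doors = 5 → 5
vin=A90: mpg < 43 OR mileage >= 173996 → 4

5, 5, 3, -2, 2, 4, 4, 3, 5, 5, 2, 5, 4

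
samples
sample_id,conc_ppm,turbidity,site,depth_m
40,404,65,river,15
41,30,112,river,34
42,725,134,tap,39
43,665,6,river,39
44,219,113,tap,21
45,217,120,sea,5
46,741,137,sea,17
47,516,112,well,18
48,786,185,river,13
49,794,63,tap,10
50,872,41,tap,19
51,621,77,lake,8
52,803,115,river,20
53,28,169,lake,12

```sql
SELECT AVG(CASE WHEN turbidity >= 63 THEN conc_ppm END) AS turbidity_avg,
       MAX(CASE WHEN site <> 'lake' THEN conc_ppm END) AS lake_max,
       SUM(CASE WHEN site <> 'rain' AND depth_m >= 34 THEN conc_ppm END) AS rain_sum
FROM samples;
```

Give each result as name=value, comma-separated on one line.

turbidity_avg=490.3333333333, lake_max=872, rain_sum=1420

[turbidity_avg: turbidity >= 63]
sample_id=40: ✓ → 404
sample_id=41: ✓ → 30
sample_id=42: ✓ → 725
sample_id=43: ✗
sample_id=44: ✓ → 219
sample_id=45: ✓ → 217
sample_id=46: ✓ → 741
sample_id=47: ✓ → 516
sample_id=48: ✓ → 786
sample_id=49: ✓ → 794
sample_id=50: ✗
sample_id=51: ✓ → 621
sample_id=52: ✓ → 803
sample_id=53: ✓ → 28
turbidity_avg = (404 + 30 + 725 + 219 + 217 + 741 + 516 + 786 + 794 + 621 + 803 + 28) / 12 = 490.3333333333
—
[lake_max: site <> 'lake']
sample_id=40: ✓ → 404
sample_id=41: ✓ → 30
sample_id=42: ✓ → 725
sample_id=43: ✓ → 665
sample_id=44: ✓ → 219
sample_id=45: ✓ → 217
sample_id=46: ✓ → 741
sample_id=47: ✓ → 516
sample_id=48: ✓ → 786
sample_id=49: ✓ → 794
sample_id=50: ✓ → 872
sample_id=51: ✗
sample_id=52: ✓ → 803
sample_id=53: ✗
lake_max = MAX(404, 30, 725, 665, 219, 217, 741, 516, 786, 794, 872, 803) = 872
—
[rain_sum: site <> 'rain' AND depth_m >= 34]
sample_id=40: ✗
sample_id=41: ✓ → 30
sample_id=42: ✓ → 725
sample_id=43: ✓ → 665
sample_id=44: ✗
sample_id=45: ✗
sample_id=46: ✗
sample_id=47: ✗
sample_id=48: ✗
sample_id=49: ✗
sample_id=50: ✗
sample_id=51: ✗
sample_id=52: ✗
sample_id=53: ✗
rain_sum = 30 + 725 + 665 = 1420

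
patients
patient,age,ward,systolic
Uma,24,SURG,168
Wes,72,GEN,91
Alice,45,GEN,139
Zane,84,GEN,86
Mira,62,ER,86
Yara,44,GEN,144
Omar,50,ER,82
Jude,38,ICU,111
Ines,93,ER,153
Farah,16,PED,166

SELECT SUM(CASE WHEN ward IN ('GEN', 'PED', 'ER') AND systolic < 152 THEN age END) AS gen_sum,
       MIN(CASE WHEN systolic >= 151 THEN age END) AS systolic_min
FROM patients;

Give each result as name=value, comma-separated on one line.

gen_sum=357, systolic_min=16

[gen_sum: ward IN ('GEN', 'PED', 'ER') AND systolic < 152]
patient=Uma: ✗
patient=Wes: ✓ → 72
patient=Alice: ✓ → 45
patient=Zane: ✓ → 84
patient=Mira: ✓ → 62
patient=Yara: ✓ → 44
patient=Omar: ✓ → 50
patient=Jude: ✗
patient=Ines: ✗
patient=Farah: ✗
gen_sum = 72 + 45 + 84 + 62 + 44 + 50 = 357
—
[systolic_min: systolic >= 151]
patient=Uma: ✓ → 24
patient=Wes: ✗
patient=Alice: ✗
patient=Zane: ✗
patient=Mira: ✗
patient=Yara: ✗
patient=Omar: ✗
patient=Jude: ✗
patient=Ines: ✓ → 93
patient=Farah: ✓ → 16
systolic_min = MIN(24, 93, 16) = 16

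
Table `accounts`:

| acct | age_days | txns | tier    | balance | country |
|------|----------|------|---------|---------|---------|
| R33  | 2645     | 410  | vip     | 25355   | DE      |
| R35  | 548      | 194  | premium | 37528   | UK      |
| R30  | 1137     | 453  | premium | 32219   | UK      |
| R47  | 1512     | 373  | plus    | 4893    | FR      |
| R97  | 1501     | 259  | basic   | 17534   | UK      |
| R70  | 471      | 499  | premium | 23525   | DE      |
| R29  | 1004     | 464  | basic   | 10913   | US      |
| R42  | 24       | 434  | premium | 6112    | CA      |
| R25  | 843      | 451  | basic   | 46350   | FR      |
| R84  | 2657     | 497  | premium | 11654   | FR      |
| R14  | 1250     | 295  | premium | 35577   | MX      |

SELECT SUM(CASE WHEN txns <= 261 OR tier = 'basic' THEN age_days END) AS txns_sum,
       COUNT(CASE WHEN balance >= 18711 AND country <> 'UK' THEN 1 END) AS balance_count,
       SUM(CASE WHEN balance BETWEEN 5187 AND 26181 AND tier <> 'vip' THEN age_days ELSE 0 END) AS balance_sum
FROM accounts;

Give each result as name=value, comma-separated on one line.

[txns_sum: txns <= 261 OR tier = 'basic']
acct=R33: ✗
acct=R35: ✓ → 548
acct=R30: ✗
acct=R47: ✗
acct=R97: ✓ → 1501
acct=R70: ✗
acct=R29: ✓ → 1004
acct=R42: ✗
acct=R25: ✓ → 843
acct=R84: ✗
acct=R14: ✗
txns_sum = 548 + 1501 + 1004 + 843 = 3896
—
[balance_count: balance >= 18711 AND country <> 'UK']
acct=R33: ✓ → 1
acct=R35: ✗
acct=R30: ✗
acct=R47: ✗
acct=R97: ✗
acct=R70: ✓ → 1
acct=R29: ✗
acct=R42: ✗
acct=R25: ✓ → 1
acct=R84: ✗
acct=R14: ✓ → 1
balance_count = COUNT(1, 1, 1, 1) = 4
—
[balance_sum: balance BETWEEN 5187 AND 26181 AND tier <> 'vip']
acct=R33: ✗
acct=R35: ✗
acct=R30: ✗
acct=R47: ✗
acct=R97: ✓ → 1501
acct=R70: ✓ → 471
acct=R29: ✓ → 1004
acct=R42: ✓ → 24
acct=R25: ✗
acct=R84: ✓ → 2657
acct=R14: ✗
balance_sum = 1501 + 471 + 1004 + 24 + 2657 = 5657

txns_sum=3896, balance_count=4, balance_sum=5657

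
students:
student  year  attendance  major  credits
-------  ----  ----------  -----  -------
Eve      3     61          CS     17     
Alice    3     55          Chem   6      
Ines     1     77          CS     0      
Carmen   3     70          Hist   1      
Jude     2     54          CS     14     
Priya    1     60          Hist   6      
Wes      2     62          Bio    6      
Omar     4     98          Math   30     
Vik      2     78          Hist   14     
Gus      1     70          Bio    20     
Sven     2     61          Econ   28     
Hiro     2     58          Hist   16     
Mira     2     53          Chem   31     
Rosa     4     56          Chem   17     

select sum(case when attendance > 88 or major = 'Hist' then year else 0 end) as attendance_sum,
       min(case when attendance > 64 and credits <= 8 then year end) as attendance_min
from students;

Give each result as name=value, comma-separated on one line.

attendance_sum=12, attendance_min=1

[attendance_sum: attendance > 88 or major = 'Hist']
student=Eve: ✗
student=Alice: ✗
student=Ines: ✗
student=Carmen: ✓ → 3
student=Jude: ✗
student=Priya: ✓ → 1
student=Wes: ✗
student=Omar: ✓ → 4
student=Vik: ✓ → 2
student=Gus: ✗
student=Sven: ✗
student=Hiro: ✓ → 2
student=Mira: ✗
student=Rosa: ✗
attendance_sum = 3 + 1 + 4 + 2 + 2 = 12
—
[attendance_min: attendance > 64 and credits <= 8]
student=Eve: ✗
student=Alice: ✗
student=Ines: ✓ → 1
student=Carmen: ✓ → 3
student=Jude: ✗
student=Priya: ✗
student=Wes: ✗
student=Omar: ✗
student=Vik: ✗
student=Gus: ✗
student=Sven: ✗
student=Hiro: ✗
student=Mira: ✗
student=Rosa: ✗
attendance_min = MIN(1, 3) = 1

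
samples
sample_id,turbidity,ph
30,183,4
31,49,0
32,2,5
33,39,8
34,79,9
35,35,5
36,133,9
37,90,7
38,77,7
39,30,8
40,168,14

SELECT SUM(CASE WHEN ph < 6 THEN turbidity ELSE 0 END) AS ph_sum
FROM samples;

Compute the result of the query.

269

sample_id=30: ✓ → 183
sample_id=31: ✓ → 49
sample_id=32: ✓ → 2
sample_id=33: ✗
sample_id=34: ✗
sample_id=35: ✓ → 35
sample_id=36: ✗
sample_id=37: ✗
sample_id=38: ✗
sample_id=39: ✗
sample_id=40: ✗
ph_sum = 183 + 49 + 2 + 35 = 269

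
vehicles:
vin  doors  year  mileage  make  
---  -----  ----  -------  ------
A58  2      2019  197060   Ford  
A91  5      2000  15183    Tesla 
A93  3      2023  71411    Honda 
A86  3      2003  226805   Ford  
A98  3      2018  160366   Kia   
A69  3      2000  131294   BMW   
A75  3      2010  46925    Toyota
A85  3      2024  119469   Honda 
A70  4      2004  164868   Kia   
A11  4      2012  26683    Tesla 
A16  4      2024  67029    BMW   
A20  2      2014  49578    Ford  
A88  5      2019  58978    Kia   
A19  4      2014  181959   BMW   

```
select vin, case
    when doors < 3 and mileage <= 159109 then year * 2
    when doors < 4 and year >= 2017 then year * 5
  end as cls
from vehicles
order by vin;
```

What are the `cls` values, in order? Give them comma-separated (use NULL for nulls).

NULL, NULL, NULL, 4028, 10095, NULL, NULL, NULL, 10120, NULL, NULL, NULL, 10115, 10090

vin=A11: (no match → NULL) → NULL
vin=A16: (no match → NULL) → NULL
vin=A19: (no match → NULL) → NULL
vin=A20: doors < 3 and mileage <= 159109 → 4028
vin=A58: doors < 4 and year >= 2017 → 10095
vin=A69: (no match → NULL) → NULL
vin=A70: (no match → NULL) → NULL
vin=A75: (no match → NULL) → NULL
vin=A85: doors < 4 and year >= 2017 → 10120
vin=A86: (no match → NULL) → NULL
vin=A88: (no match → NULL) → NULL
vin=A91: (no match → NULL) → NULL
vin=A93: doors < 4 and year >= 2017 → 10115
vin=A98: doors < 4 and year >= 2017 → 10090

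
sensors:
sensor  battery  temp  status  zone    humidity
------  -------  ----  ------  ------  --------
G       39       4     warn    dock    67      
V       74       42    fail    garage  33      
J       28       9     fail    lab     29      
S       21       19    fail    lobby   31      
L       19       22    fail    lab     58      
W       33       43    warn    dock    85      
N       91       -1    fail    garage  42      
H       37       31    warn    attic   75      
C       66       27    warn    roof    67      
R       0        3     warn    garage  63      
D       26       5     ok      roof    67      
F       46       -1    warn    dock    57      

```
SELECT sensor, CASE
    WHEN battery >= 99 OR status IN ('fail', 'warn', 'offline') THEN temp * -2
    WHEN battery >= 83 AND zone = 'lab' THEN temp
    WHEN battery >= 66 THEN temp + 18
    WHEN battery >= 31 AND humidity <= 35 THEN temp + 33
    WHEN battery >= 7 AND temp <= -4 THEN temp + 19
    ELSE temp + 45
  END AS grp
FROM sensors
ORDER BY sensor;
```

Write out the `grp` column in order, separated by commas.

sensor=C: battery >= 99 OR status IN ('fail', 'warn', 'offline') → -54
sensor=D: ELSE → 50
sensor=F: battery >= 99 OR status IN ('fail', 'warn', 'offline') → 2
sensor=G: battery >= 99 OR status IN ('fail', 'warn', 'offline') → -8
sensor=H: battery >= 99 OR status IN ('fail', 'warn', 'offline') → -62
sensor=J: battery >= 99 OR status IN ('fail', 'warn', 'offline') → -18
sensor=L: battery >= 99 OR status IN ('fail', 'warn', 'offline') → -44
sensor=N: battery >= 99 OR status IN ('fail', 'warn', 'offline') → 2
sensor=R: battery >= 99 OR status IN ('fail', 'warn', 'offline') → -6
sensor=S: battery >= 99 OR status IN ('fail', 'warn', 'offline') → -38
sensor=V: battery >= 99 OR status IN ('fail', 'warn', 'offline') → -84
sensor=W: battery >= 99 OR status IN ('fail', 'warn', 'offline') → -86

-54, 50, 2, -8, -62, -18, -44, 2, -6, -38, -84, -86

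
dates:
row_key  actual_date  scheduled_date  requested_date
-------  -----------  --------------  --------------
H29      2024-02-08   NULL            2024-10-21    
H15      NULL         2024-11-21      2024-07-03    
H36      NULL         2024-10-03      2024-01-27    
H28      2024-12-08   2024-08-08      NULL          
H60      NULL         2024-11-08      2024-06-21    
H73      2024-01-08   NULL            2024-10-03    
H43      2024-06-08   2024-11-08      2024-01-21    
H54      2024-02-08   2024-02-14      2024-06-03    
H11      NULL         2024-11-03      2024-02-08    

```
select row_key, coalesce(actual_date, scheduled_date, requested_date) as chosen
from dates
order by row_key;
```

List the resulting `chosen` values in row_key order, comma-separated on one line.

2024-11-03, 2024-11-21, 2024-12-08, 2024-02-08, 2024-10-03, 2024-06-08, 2024-02-08, 2024-11-08, 2024-01-08

row_key=H11: actual_date=NULL, scheduled_date=2024-11-03 → 2024-11-03
row_key=H15: actual_date=NULL, scheduled_date=2024-11-21 → 2024-11-21
row_key=H28: actual_date=2024-12-08 → 2024-12-08
row_key=H29: actual_date=2024-02-08 → 2024-02-08
row_key=H36: actual_date=NULL, scheduled_date=2024-10-03 → 2024-10-03
row_key=H43: actual_date=2024-06-08 → 2024-06-08
row_key=H54: actual_date=2024-02-08 → 2024-02-08
row_key=H60: actual_date=NULL, scheduled_date=2024-11-08 → 2024-11-08
row_key=H73: actual_date=2024-01-08 → 2024-01-08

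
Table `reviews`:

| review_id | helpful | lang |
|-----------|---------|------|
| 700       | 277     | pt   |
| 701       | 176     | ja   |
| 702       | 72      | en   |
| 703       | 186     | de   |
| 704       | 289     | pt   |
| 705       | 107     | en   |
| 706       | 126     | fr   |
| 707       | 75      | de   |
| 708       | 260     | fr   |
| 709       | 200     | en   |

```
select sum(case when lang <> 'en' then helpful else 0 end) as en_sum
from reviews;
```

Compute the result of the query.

1389

review_id=700: ✓ → 277
review_id=701: ✓ → 176
review_id=702: ✗
review_id=703: ✓ → 186
review_id=704: ✓ → 289
review_id=705: ✗
review_id=706: ✓ → 126
review_id=707: ✓ → 75
review_id=708: ✓ → 260
review_id=709: ✗
en_sum = 277 + 176 + 186 + 289 + 126 + 75 + 260 = 1389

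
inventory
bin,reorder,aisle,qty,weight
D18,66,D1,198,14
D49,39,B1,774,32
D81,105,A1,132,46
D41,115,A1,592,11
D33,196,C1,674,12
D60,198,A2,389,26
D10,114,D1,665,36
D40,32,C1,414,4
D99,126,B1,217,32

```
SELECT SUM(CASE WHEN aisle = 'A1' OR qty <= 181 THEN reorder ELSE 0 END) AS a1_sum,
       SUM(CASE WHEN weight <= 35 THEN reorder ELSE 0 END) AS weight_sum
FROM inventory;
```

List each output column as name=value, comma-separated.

[a1_sum: aisle = 'A1' OR qty <= 181]
bin=D18: ✗
bin=D49: ✗
bin=D81: ✓ → 105
bin=D41: ✓ → 115
bin=D33: ✗
bin=D60: ✗
bin=D10: ✗
bin=D40: ✗
bin=D99: ✗
a1_sum = 105 + 115 = 220
—
[weight_sum: weight <= 35]
bin=D18: ✓ → 66
bin=D49: ✓ → 39
bin=D81: ✗
bin=D41: ✓ → 115
bin=D33: ✓ → 196
bin=D60: ✓ → 198
bin=D10: ✗
bin=D40: ✓ → 32
bin=D99: ✓ → 126
weight_sum = 66 + 39 + 115 + 196 + 198 + 32 + 126 = 772

a1_sum=220, weight_sum=772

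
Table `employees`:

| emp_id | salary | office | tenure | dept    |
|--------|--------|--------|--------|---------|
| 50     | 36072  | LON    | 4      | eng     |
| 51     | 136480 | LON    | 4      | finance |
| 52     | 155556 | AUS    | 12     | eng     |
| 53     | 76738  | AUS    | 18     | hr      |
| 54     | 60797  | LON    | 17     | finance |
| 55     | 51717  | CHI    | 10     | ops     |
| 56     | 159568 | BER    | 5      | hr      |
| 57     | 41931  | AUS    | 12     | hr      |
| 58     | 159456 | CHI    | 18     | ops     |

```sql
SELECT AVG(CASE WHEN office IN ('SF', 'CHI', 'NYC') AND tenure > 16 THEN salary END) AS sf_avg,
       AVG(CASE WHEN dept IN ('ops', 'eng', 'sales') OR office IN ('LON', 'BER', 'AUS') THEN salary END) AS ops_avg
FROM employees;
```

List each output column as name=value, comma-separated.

sf_avg=159456, ops_avg=97590.5555555556

[sf_avg: office IN ('SF', 'CHI', 'NYC') AND tenure > 16]
emp_id=50: ✗
emp_id=51: ✗
emp_id=52: ✗
emp_id=53: ✗
emp_id=54: ✗
emp_id=55: ✗
emp_id=56: ✗
emp_id=57: ✗
emp_id=58: ✓ → 159456
sf_avg = 159456
—
[ops_avg: dept IN ('ops', 'eng', 'sales') OR office IN ('LON', 'BER', 'AUS')]
emp_id=50: ✓ → 36072
emp_id=51: ✓ → 136480
emp_id=52: ✓ → 155556
emp_id=53: ✓ → 76738
emp_id=54: ✓ → 60797
emp_id=55: ✓ → 51717
emp_id=56: ✓ → 159568
emp_id=57: ✓ → 41931
emp_id=58: ✓ → 159456
ops_avg = (36072 + 136480 + 155556 + 76738 + 60797 + 51717 + 159568 + 41931 + 159456) / 9 = 97590.5555555556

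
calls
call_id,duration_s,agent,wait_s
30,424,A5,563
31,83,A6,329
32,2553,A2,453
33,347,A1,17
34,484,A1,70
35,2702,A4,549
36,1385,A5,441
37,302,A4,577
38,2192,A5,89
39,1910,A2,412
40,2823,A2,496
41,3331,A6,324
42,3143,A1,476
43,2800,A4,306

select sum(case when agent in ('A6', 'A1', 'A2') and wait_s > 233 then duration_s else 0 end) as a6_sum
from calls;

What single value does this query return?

13843

call_id=30: ✗
call_id=31: ✓ → 83
call_id=32: ✓ → 2553
call_id=33: ✗
call_id=34: ✗
call_id=35: ✗
call_id=36: ✗
call_id=37: ✗
call_id=38: ✗
call_id=39: ✓ → 1910
call_id=40: ✓ → 2823
call_id=41: ✓ → 3331
call_id=42: ✓ → 3143
call_id=43: ✗
a6_sum = 83 + 2553 + 1910 + 2823 + 3331 + 3143 = 13843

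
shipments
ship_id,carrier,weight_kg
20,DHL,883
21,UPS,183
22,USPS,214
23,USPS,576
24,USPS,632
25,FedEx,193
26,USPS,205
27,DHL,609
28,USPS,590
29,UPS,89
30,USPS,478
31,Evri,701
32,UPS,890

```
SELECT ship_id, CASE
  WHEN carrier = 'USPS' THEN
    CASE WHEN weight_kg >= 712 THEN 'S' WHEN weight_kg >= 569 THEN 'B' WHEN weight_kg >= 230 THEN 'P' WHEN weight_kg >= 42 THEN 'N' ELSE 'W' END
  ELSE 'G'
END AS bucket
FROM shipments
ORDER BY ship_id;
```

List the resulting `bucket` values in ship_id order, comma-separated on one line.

G, G, N, B, B, G, N, G, B, G, P, G, G

ship_id=20: carrier='DHL' → outer ELSE → G
ship_id=21: carrier='UPS' → outer ELSE → G
ship_id=22: carrier='USPS' → inner[weight_kg >= 42] → N
ship_id=23: carrier='USPS' → inner[weight_kg >= 569] → B
ship_id=24: carrier='USPS' → inner[weight_kg >= 569] → B
ship_id=25: carrier='FedEx' → outer ELSE → G
ship_id=26: carrier='USPS' → inner[weight_kg >= 42] → N
ship_id=27: carrier='DHL' → outer ELSE → G
ship_id=28: carrier='USPS' → inner[weight_kg >= 569] → B
ship_id=29: carrier='UPS' → outer ELSE → G
ship_id=30: carrier='USPS' → inner[weight_kg >= 230] → P
ship_id=31: carrier='Evri' → outer ELSE → G
ship_id=32: carrier='UPS' → outer ELSE → G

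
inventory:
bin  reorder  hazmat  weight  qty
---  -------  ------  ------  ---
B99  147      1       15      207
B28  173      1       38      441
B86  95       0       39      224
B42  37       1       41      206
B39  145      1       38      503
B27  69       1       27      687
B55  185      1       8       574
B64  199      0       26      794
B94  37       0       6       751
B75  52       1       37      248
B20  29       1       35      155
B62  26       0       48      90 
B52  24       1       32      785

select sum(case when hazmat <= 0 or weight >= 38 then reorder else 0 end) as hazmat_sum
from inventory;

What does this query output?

bin=B99: ✗
bin=B28: ✓ → 173
bin=B86: ✓ → 95
bin=B42: ✓ → 37
bin=B39: ✓ → 145
bin=B27: ✗
bin=B55: ✗
bin=B64: ✓ → 199
bin=B94: ✓ → 37
bin=B75: ✗
bin=B20: ✗
bin=B62: ✓ → 26
bin=B52: ✗
hazmat_sum = 173 + 95 + 37 + 145 + 199 + 37 + 26 = 712

712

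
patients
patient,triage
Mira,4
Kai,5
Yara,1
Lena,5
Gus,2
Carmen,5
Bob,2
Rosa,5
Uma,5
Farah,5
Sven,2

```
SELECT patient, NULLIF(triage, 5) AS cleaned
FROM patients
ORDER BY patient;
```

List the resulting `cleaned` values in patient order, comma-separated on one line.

2, NULL, NULL, 2, NULL, NULL, 4, NULL, 2, NULL, 1

patient=Bob: triage=2 vs 5: differ → 2
patient=Carmen: triage=5 vs 5: equal → NULL
patient=Farah: triage=5 vs 5: equal → NULL
patient=Gus: triage=2 vs 5: differ → 2
patient=Kai: triage=5 vs 5: equal → NULL
patient=Lena: triage=5 vs 5: equal → NULL
patient=Mira: triage=4 vs 5: differ → 4
patient=Rosa: triage=5 vs 5: equal → NULL
patient=Sven: triage=2 vs 5: differ → 2
patient=Uma: triage=5 vs 5: equal → NULL
patient=Yara: triage=1 vs 5: differ → 1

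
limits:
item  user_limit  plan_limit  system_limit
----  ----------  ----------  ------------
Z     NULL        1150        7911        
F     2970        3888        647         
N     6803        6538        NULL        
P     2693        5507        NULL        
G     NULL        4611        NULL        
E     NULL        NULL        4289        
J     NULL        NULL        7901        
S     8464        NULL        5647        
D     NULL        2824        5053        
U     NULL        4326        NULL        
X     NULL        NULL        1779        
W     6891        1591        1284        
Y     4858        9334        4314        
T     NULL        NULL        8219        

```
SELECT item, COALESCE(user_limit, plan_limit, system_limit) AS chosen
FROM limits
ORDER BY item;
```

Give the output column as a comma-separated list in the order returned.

item=D: user_limit=NULL, plan_limit=2824 → 2824
item=E: user_limit=NULL, plan_limit=NULL, system_limit=4289 → 4289
item=F: user_limit=2970 → 2970
item=G: user_limit=NULL, plan_limit=4611 → 4611
item=J: user_limit=NULL, plan_limit=NULL, system_limit=7901 → 7901
item=N: user_limit=6803 → 6803
item=P: user_limit=2693 → 2693
item=S: user_limit=8464 → 8464
item=T: user_limit=NULL, plan_limit=NULL, system_limit=8219 → 8219
item=U: user_limit=NULL, plan_limit=4326 → 4326
item=W: user_limit=6891 → 6891
item=X: user_limit=NULL, plan_limit=NULL, system_limit=1779 → 1779
item=Y: user_limit=4858 → 4858
item=Z: user_limit=NULL, plan_limit=1150 → 1150

2824, 4289, 2970, 4611, 7901, 6803, 2693, 8464, 8219, 4326, 6891, 1779, 4858, 1150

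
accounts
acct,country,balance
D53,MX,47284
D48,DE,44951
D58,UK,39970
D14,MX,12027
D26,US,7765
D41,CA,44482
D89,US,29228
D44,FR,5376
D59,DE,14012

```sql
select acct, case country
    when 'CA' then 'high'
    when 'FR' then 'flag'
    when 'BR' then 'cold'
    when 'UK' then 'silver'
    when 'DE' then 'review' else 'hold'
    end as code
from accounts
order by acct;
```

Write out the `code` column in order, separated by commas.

acct=D14: ELSE → hold
acct=D26: ELSE → hold
acct=D41: country='CA' → high
acct=D44: country='FR' → flag
acct=D48: country='DE' → review
acct=D53: ELSE → hold
acct=D58: country='UK' → silver
acct=D59: country='DE' → review
acct=D89: ELSE → hold

hold, hold, high, flag, review, hold, silver, review, hold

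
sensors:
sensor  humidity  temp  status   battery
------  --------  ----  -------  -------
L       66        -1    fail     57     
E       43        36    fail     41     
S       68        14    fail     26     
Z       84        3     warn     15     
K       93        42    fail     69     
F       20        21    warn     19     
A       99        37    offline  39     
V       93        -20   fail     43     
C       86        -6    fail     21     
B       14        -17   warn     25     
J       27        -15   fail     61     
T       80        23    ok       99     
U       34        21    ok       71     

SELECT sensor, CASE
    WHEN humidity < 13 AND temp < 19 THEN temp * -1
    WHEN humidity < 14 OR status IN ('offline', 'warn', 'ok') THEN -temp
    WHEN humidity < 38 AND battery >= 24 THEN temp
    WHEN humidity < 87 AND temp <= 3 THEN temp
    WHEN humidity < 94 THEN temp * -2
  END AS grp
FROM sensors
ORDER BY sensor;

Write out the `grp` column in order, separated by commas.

sensor=A: humidity < 14 OR status IN ('offline', 'warn', 'ok') → -37
sensor=B: humidity < 14 OR status IN ('offline', 'warn', 'ok') → 17
sensor=C: humidity < 87 AND temp <= 3 → -6
sensor=E: humidity < 94 → -72
sensor=F: humidity < 14 OR status IN ('offline', 'warn', 'ok') → -21
sensor=J: humidity < 38 AND battery >= 24 → -15
sensor=K: humidity < 94 → -84
sensor=L: humidity < 87 AND temp <= 3 → -1
sensor=S: humidity < 94 → -28
sensor=T: humidity < 14 OR status IN ('offline', 'warn', 'ok') → -23
sensor=U: humidity < 14 OR status IN ('offline', 'warn', 'ok') → -21
sensor=V: humidity < 94 → 40
sensor=Z: humidity < 14 OR status IN ('offline', 'warn', 'ok') → -3

-37, 17, -6, -72, -21, -15, -84, -1, -28, -23, -21, 40, -3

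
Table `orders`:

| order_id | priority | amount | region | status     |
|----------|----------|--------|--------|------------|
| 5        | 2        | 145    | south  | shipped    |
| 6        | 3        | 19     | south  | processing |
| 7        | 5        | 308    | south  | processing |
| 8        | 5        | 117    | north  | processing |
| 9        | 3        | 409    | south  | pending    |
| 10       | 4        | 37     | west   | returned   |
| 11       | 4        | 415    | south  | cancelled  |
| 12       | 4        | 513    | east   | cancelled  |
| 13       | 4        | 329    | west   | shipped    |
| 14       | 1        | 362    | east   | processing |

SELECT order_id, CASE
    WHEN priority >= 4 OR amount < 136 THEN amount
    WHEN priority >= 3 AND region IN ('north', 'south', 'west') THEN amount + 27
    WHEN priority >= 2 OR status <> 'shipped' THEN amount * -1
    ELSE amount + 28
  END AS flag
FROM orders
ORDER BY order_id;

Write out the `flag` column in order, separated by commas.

-145, 19, 308, 117, 436, 37, 415, 513, 329, -362

order_id=5: priority >= 2 OR status <> 'shipped' → -145
order_id=6: priority >= 4 OR amount < 136 → 19
order_id=7: priority >= 4 OR amount < 136 → 308
order_id=8: priority >= 4 OR amount < 136 → 117
order_id=9: priority >= 3 AND region IN ('north', 'south', 'west') → 436
order_id=10: priority >= 4 OR amount < 136 → 37
order_id=11: priority >= 4 OR amount < 136 → 415
order_id=12: priority >= 4 OR amount < 136 → 513
order_id=13: priority >= 4 OR amount < 136 → 329
order_id=14: priority >= 2 OR status <> 'shipped' → -362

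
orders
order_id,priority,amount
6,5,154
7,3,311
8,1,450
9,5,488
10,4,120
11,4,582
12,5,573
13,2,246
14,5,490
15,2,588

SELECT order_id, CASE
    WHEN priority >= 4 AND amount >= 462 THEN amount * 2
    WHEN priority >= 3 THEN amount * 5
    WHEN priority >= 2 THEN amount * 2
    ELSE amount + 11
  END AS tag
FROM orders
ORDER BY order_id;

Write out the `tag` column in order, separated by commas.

770, 1555, 461, 976, 600, 1164, 1146, 492, 980, 1176

order_id=6: priority >= 3 → 770
order_id=7: priority >= 3 → 1555
order_id=8: ELSE → 461
order_id=9: priority >= 4 AND amount >= 462 → 976
order_id=10: priority >= 3 → 600
order_id=11: priority >= 4 AND amount >= 462 → 1164
order_id=12: priority >= 4 AND amount >= 462 → 1146
order_id=13: priority >= 2 → 492
order_id=14: priority >= 4 AND amount >= 462 → 980
order_id=15: priority >= 2 → 1176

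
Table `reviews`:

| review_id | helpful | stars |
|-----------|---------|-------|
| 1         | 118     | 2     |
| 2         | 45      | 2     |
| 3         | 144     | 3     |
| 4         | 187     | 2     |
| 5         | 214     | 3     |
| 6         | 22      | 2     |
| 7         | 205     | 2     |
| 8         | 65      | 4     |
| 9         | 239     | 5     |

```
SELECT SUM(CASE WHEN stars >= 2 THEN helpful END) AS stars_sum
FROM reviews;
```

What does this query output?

1239

review_id=1: ✓ → 118
review_id=2: ✓ → 45
review_id=3: ✓ → 144
review_id=4: ✓ → 187
review_id=5: ✓ → 214
review_id=6: ✓ → 22
review_id=7: ✓ → 205
review_id=8: ✓ → 65
review_id=9: ✓ → 239
stars_sum = 118 + 45 + 144 + 187 + 214 + 22 + 205 + 65 + 239 = 1239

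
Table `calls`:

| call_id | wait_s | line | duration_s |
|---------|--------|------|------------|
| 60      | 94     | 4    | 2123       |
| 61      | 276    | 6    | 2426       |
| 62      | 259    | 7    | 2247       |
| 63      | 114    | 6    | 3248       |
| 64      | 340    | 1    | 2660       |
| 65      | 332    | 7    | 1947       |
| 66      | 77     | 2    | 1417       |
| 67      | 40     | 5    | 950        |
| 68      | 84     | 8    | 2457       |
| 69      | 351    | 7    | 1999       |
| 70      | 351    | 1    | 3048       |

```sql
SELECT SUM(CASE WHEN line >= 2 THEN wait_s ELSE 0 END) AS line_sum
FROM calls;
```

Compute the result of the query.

1627

call_id=60: ✓ → 94
call_id=61: ✓ → 276
call_id=62: ✓ → 259
call_id=63: ✓ → 114
call_id=64: ✗
call_id=65: ✓ → 332
call_id=66: ✓ → 77
call_id=67: ✓ → 40
call_id=68: ✓ → 84
call_id=69: ✓ → 351
call_id=70: ✗
line_sum = 94 + 276 + 259 + 114 + 332 + 77 + 40 + 84 + 351 = 1627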